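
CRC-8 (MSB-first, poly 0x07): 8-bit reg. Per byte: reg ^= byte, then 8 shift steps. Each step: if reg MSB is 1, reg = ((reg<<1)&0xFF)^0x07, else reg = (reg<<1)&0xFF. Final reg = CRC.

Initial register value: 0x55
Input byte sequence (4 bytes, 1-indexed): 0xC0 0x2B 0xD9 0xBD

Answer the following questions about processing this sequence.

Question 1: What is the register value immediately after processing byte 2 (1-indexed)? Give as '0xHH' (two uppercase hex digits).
After byte 1 (0xC0): reg=0xE2
After byte 2 (0x2B): reg=0x71

Answer: 0x71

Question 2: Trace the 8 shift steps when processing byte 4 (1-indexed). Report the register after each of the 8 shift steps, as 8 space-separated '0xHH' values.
Answer: 0xDF 0xB9 0x75 0xEA 0xD3 0xA1 0x45 0x8A

Derivation:
After byte 1 (0xC0): reg=0xE2
After byte 2 (0x2B): reg=0x71
After byte 3 (0xD9): reg=0x51
Register before byte 4: 0x51
After XOR with byte 0xBD: 0xEC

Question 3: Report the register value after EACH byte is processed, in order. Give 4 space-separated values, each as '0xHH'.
0xE2 0x71 0x51 0x8A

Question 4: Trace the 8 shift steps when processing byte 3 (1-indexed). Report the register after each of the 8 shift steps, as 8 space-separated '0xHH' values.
After byte 1 (0xC0): reg=0xE2
After byte 2 (0x2B): reg=0x71
Register before byte 3: 0x71
After XOR with byte 0xD9: 0xA8

Answer: 0x57 0xAE 0x5B 0xB6 0x6B 0xD6 0xAB 0x51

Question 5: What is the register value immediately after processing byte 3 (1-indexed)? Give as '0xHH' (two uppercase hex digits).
Answer: 0x51

Derivation:
After byte 1 (0xC0): reg=0xE2
After byte 2 (0x2B): reg=0x71
After byte 3 (0xD9): reg=0x51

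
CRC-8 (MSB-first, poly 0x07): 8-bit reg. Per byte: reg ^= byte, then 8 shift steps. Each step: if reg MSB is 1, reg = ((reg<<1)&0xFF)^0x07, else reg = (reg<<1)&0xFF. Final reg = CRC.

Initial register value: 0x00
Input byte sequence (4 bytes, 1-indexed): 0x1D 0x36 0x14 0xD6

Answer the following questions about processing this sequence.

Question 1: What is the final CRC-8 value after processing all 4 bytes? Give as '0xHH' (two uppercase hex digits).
Answer: 0x2A

Derivation:
After byte 1 (0x1D): reg=0x53
After byte 2 (0x36): reg=0x3C
After byte 3 (0x14): reg=0xD8
After byte 4 (0xD6): reg=0x2A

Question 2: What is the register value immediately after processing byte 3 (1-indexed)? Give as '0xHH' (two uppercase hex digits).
Answer: 0xD8

Derivation:
After byte 1 (0x1D): reg=0x53
After byte 2 (0x36): reg=0x3C
After byte 3 (0x14): reg=0xD8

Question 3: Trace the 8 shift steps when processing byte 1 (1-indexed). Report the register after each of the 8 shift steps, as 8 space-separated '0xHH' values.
Register before byte 1: 0x00
After XOR with byte 0x1D: 0x1D

Answer: 0x3A 0x74 0xE8 0xD7 0xA9 0x55 0xAA 0x53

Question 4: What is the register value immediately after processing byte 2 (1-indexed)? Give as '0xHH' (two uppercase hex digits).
Answer: 0x3C

Derivation:
After byte 1 (0x1D): reg=0x53
After byte 2 (0x36): reg=0x3C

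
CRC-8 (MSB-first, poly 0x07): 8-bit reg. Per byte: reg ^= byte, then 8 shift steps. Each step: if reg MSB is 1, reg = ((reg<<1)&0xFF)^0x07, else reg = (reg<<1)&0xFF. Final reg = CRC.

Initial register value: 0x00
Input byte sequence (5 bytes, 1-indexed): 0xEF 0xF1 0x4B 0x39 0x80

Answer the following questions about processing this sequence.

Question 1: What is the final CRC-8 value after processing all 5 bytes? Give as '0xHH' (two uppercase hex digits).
After byte 1 (0xEF): reg=0x83
After byte 2 (0xF1): reg=0x59
After byte 3 (0x4B): reg=0x7E
After byte 4 (0x39): reg=0xD2
After byte 5 (0x80): reg=0xB9

Answer: 0xB9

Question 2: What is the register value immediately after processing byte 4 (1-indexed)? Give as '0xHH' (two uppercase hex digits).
After byte 1 (0xEF): reg=0x83
After byte 2 (0xF1): reg=0x59
After byte 3 (0x4B): reg=0x7E
After byte 4 (0x39): reg=0xD2

Answer: 0xD2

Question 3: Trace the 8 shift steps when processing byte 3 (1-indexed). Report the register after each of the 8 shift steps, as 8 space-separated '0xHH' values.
Answer: 0x24 0x48 0x90 0x27 0x4E 0x9C 0x3F 0x7E

Derivation:
After byte 1 (0xEF): reg=0x83
After byte 2 (0xF1): reg=0x59
Register before byte 3: 0x59
After XOR with byte 0x4B: 0x12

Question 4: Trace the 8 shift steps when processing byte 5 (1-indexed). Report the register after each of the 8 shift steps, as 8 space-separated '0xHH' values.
Answer: 0xA4 0x4F 0x9E 0x3B 0x76 0xEC 0xDF 0xB9

Derivation:
After byte 1 (0xEF): reg=0x83
After byte 2 (0xF1): reg=0x59
After byte 3 (0x4B): reg=0x7E
After byte 4 (0x39): reg=0xD2
Register before byte 5: 0xD2
After XOR with byte 0x80: 0x52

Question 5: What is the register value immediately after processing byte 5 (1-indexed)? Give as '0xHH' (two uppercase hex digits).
Answer: 0xB9

Derivation:
After byte 1 (0xEF): reg=0x83
After byte 2 (0xF1): reg=0x59
After byte 3 (0x4B): reg=0x7E
After byte 4 (0x39): reg=0xD2
After byte 5 (0x80): reg=0xB9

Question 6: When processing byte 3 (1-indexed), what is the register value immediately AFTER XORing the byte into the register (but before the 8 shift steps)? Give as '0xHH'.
Answer: 0x12

Derivation:
Register before byte 3: 0x59
Byte 3: 0x4B
0x59 XOR 0x4B = 0x12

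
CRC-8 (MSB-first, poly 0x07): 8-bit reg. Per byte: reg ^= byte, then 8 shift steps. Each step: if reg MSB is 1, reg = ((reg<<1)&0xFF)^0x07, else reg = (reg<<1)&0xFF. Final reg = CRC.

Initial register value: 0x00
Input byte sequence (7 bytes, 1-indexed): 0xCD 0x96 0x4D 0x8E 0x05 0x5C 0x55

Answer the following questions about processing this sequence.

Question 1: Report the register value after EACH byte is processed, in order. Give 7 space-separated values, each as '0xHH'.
0x6D 0xEF 0x67 0x91 0xE5 0x26 0x5E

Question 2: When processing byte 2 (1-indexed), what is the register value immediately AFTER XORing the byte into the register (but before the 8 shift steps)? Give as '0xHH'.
Register before byte 2: 0x6D
Byte 2: 0x96
0x6D XOR 0x96 = 0xFB

Answer: 0xFB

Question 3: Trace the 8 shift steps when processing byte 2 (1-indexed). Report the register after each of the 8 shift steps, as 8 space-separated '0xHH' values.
Answer: 0xF1 0xE5 0xCD 0x9D 0x3D 0x7A 0xF4 0xEF

Derivation:
After byte 1 (0xCD): reg=0x6D
Register before byte 2: 0x6D
After XOR with byte 0x96: 0xFB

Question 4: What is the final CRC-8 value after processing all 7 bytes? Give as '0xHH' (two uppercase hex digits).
After byte 1 (0xCD): reg=0x6D
After byte 2 (0x96): reg=0xEF
After byte 3 (0x4D): reg=0x67
After byte 4 (0x8E): reg=0x91
After byte 5 (0x05): reg=0xE5
After byte 6 (0x5C): reg=0x26
After byte 7 (0x55): reg=0x5E

Answer: 0x5E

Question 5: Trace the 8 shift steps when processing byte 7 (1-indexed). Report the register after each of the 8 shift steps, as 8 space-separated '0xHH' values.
After byte 1 (0xCD): reg=0x6D
After byte 2 (0x96): reg=0xEF
After byte 3 (0x4D): reg=0x67
After byte 4 (0x8E): reg=0x91
After byte 5 (0x05): reg=0xE5
After byte 6 (0x5C): reg=0x26
Register before byte 7: 0x26
After XOR with byte 0x55: 0x73

Answer: 0xE6 0xCB 0x91 0x25 0x4A 0x94 0x2F 0x5E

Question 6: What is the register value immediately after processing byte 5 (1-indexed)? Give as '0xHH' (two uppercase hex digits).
Answer: 0xE5

Derivation:
After byte 1 (0xCD): reg=0x6D
After byte 2 (0x96): reg=0xEF
After byte 3 (0x4D): reg=0x67
After byte 4 (0x8E): reg=0x91
After byte 5 (0x05): reg=0xE5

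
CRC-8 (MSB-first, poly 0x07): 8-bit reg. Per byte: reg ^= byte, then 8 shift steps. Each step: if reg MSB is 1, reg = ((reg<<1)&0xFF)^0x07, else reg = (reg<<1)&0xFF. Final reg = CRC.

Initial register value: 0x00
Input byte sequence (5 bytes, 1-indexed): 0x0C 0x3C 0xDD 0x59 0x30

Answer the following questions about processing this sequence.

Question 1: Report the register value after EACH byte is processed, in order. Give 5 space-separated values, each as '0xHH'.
0x24 0x48 0xE2 0x28 0x48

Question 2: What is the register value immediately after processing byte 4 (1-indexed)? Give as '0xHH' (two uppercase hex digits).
After byte 1 (0x0C): reg=0x24
After byte 2 (0x3C): reg=0x48
After byte 3 (0xDD): reg=0xE2
After byte 4 (0x59): reg=0x28

Answer: 0x28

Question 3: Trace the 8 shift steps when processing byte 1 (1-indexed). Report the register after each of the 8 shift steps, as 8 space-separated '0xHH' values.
Answer: 0x18 0x30 0x60 0xC0 0x87 0x09 0x12 0x24

Derivation:
Register before byte 1: 0x00
After XOR with byte 0x0C: 0x0C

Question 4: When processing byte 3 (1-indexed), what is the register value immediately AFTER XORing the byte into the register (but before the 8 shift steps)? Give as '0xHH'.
Answer: 0x95

Derivation:
Register before byte 3: 0x48
Byte 3: 0xDD
0x48 XOR 0xDD = 0x95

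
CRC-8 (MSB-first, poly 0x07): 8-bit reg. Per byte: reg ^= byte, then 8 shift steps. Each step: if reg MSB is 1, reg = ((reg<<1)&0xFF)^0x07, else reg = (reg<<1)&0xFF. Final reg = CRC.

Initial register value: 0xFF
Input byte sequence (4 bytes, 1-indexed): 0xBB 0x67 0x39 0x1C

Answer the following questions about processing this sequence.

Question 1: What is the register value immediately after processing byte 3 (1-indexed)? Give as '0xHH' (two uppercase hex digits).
Answer: 0x1C

Derivation:
After byte 1 (0xBB): reg=0xDB
After byte 2 (0x67): reg=0x3D
After byte 3 (0x39): reg=0x1C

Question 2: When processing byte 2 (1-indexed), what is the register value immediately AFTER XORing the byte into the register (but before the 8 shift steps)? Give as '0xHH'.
Answer: 0xBC

Derivation:
Register before byte 2: 0xDB
Byte 2: 0x67
0xDB XOR 0x67 = 0xBC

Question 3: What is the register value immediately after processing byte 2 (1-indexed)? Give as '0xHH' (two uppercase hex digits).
After byte 1 (0xBB): reg=0xDB
After byte 2 (0x67): reg=0x3D

Answer: 0x3D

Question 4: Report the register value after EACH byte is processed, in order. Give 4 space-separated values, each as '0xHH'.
0xDB 0x3D 0x1C 0x00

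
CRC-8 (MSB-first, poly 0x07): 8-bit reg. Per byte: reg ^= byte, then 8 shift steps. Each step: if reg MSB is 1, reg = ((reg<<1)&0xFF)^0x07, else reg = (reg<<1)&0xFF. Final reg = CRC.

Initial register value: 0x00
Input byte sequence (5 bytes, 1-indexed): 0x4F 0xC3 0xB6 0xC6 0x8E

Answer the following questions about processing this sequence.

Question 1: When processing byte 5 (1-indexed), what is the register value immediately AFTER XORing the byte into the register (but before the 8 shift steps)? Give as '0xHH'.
Register before byte 5: 0x14
Byte 5: 0x8E
0x14 XOR 0x8E = 0x9A

Answer: 0x9A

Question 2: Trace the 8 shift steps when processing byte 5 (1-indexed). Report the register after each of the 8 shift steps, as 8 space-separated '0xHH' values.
Answer: 0x33 0x66 0xCC 0x9F 0x39 0x72 0xE4 0xCF

Derivation:
After byte 1 (0x4F): reg=0xEA
After byte 2 (0xC3): reg=0xDF
After byte 3 (0xB6): reg=0x18
After byte 4 (0xC6): reg=0x14
Register before byte 5: 0x14
After XOR with byte 0x8E: 0x9A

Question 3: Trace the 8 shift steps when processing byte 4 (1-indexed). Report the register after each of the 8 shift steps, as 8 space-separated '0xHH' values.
After byte 1 (0x4F): reg=0xEA
After byte 2 (0xC3): reg=0xDF
After byte 3 (0xB6): reg=0x18
Register before byte 4: 0x18
After XOR with byte 0xC6: 0xDE

Answer: 0xBB 0x71 0xE2 0xC3 0x81 0x05 0x0A 0x14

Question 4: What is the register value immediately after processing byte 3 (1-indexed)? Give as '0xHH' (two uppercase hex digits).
Answer: 0x18

Derivation:
After byte 1 (0x4F): reg=0xEA
After byte 2 (0xC3): reg=0xDF
After byte 3 (0xB6): reg=0x18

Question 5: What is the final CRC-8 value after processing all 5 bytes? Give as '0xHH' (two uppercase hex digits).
After byte 1 (0x4F): reg=0xEA
After byte 2 (0xC3): reg=0xDF
After byte 3 (0xB6): reg=0x18
After byte 4 (0xC6): reg=0x14
After byte 5 (0x8E): reg=0xCF

Answer: 0xCF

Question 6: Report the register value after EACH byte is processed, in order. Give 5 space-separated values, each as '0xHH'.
0xEA 0xDF 0x18 0x14 0xCF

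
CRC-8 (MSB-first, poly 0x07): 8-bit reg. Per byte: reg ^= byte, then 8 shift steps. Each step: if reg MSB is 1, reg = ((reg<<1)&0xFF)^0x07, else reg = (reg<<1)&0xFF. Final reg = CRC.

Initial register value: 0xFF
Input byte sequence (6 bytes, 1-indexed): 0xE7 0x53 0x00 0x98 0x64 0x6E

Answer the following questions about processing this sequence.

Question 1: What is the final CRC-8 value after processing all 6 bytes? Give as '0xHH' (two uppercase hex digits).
Answer: 0xD9

Derivation:
After byte 1 (0xE7): reg=0x48
After byte 2 (0x53): reg=0x41
After byte 3 (0x00): reg=0xC0
After byte 4 (0x98): reg=0x8F
After byte 5 (0x64): reg=0x9F
After byte 6 (0x6E): reg=0xD9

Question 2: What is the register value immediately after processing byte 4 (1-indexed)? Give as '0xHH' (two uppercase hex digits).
After byte 1 (0xE7): reg=0x48
After byte 2 (0x53): reg=0x41
After byte 3 (0x00): reg=0xC0
After byte 4 (0x98): reg=0x8F

Answer: 0x8F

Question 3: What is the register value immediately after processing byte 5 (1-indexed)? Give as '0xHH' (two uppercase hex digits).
Answer: 0x9F

Derivation:
After byte 1 (0xE7): reg=0x48
After byte 2 (0x53): reg=0x41
After byte 3 (0x00): reg=0xC0
After byte 4 (0x98): reg=0x8F
After byte 5 (0x64): reg=0x9F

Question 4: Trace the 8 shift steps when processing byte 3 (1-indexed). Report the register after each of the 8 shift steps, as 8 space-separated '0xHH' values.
Answer: 0x82 0x03 0x06 0x0C 0x18 0x30 0x60 0xC0

Derivation:
After byte 1 (0xE7): reg=0x48
After byte 2 (0x53): reg=0x41
Register before byte 3: 0x41
After XOR with byte 0x00: 0x41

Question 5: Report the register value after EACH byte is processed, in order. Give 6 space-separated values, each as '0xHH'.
0x48 0x41 0xC0 0x8F 0x9F 0xD9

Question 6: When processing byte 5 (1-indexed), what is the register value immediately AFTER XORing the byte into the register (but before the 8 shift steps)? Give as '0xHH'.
Answer: 0xEB

Derivation:
Register before byte 5: 0x8F
Byte 5: 0x64
0x8F XOR 0x64 = 0xEB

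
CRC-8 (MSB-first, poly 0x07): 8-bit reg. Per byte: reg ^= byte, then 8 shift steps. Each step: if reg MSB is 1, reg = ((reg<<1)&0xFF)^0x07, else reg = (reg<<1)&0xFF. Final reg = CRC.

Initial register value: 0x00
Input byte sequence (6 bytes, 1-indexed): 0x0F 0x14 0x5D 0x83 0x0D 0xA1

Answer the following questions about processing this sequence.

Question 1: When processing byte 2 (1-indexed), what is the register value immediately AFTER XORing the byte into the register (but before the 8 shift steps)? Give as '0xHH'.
Answer: 0x39

Derivation:
Register before byte 2: 0x2D
Byte 2: 0x14
0x2D XOR 0x14 = 0x39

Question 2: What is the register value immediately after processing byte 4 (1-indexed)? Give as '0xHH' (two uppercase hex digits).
Answer: 0xBE

Derivation:
After byte 1 (0x0F): reg=0x2D
After byte 2 (0x14): reg=0xAF
After byte 3 (0x5D): reg=0xD0
After byte 4 (0x83): reg=0xBE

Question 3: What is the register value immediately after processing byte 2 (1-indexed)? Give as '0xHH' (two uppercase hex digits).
After byte 1 (0x0F): reg=0x2D
After byte 2 (0x14): reg=0xAF

Answer: 0xAF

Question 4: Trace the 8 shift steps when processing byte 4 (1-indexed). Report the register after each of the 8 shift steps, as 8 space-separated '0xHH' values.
After byte 1 (0x0F): reg=0x2D
After byte 2 (0x14): reg=0xAF
After byte 3 (0x5D): reg=0xD0
Register before byte 4: 0xD0
After XOR with byte 0x83: 0x53

Answer: 0xA6 0x4B 0x96 0x2B 0x56 0xAC 0x5F 0xBE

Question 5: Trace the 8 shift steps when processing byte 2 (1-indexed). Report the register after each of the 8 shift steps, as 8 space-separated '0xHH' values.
After byte 1 (0x0F): reg=0x2D
Register before byte 2: 0x2D
After XOR with byte 0x14: 0x39

Answer: 0x72 0xE4 0xCF 0x99 0x35 0x6A 0xD4 0xAF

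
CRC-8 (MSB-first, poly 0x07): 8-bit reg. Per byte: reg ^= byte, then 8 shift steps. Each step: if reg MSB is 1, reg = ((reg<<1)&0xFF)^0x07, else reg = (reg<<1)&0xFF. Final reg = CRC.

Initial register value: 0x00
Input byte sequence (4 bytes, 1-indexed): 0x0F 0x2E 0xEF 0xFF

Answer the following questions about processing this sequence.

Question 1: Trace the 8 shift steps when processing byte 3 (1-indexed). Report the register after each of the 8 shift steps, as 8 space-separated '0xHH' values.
After byte 1 (0x0F): reg=0x2D
After byte 2 (0x2E): reg=0x09
Register before byte 3: 0x09
After XOR with byte 0xEF: 0xE6

Answer: 0xCB 0x91 0x25 0x4A 0x94 0x2F 0x5E 0xBC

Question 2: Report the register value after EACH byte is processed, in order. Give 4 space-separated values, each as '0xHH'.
0x2D 0x09 0xBC 0xCE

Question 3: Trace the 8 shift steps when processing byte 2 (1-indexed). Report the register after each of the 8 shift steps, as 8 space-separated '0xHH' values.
After byte 1 (0x0F): reg=0x2D
Register before byte 2: 0x2D
After XOR with byte 0x2E: 0x03

Answer: 0x06 0x0C 0x18 0x30 0x60 0xC0 0x87 0x09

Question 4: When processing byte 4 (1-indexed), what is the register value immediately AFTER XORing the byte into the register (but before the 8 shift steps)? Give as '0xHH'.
Answer: 0x43

Derivation:
Register before byte 4: 0xBC
Byte 4: 0xFF
0xBC XOR 0xFF = 0x43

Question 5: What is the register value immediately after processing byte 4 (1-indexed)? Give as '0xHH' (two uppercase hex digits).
After byte 1 (0x0F): reg=0x2D
After byte 2 (0x2E): reg=0x09
After byte 3 (0xEF): reg=0xBC
After byte 4 (0xFF): reg=0xCE

Answer: 0xCE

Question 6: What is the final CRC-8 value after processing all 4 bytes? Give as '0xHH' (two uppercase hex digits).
Answer: 0xCE

Derivation:
After byte 1 (0x0F): reg=0x2D
After byte 2 (0x2E): reg=0x09
After byte 3 (0xEF): reg=0xBC
After byte 4 (0xFF): reg=0xCE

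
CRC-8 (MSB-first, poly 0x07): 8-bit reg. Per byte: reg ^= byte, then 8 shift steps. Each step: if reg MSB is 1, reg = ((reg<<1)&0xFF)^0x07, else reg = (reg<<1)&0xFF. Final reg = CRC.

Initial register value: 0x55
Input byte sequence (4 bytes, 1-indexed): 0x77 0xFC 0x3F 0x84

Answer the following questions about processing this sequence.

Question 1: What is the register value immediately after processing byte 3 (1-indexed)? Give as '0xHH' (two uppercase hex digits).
After byte 1 (0x77): reg=0xEE
After byte 2 (0xFC): reg=0x7E
After byte 3 (0x3F): reg=0xC0

Answer: 0xC0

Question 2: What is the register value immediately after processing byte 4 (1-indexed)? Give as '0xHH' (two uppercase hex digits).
Answer: 0xDB

Derivation:
After byte 1 (0x77): reg=0xEE
After byte 2 (0xFC): reg=0x7E
After byte 3 (0x3F): reg=0xC0
After byte 4 (0x84): reg=0xDB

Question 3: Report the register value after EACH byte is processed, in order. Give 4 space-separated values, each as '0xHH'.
0xEE 0x7E 0xC0 0xDB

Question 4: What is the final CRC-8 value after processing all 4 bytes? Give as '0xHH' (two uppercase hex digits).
After byte 1 (0x77): reg=0xEE
After byte 2 (0xFC): reg=0x7E
After byte 3 (0x3F): reg=0xC0
After byte 4 (0x84): reg=0xDB

Answer: 0xDB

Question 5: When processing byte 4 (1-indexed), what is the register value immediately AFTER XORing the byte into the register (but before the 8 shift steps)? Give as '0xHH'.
Register before byte 4: 0xC0
Byte 4: 0x84
0xC0 XOR 0x84 = 0x44

Answer: 0x44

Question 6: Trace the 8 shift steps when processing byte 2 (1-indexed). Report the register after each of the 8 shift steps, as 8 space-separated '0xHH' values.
Answer: 0x24 0x48 0x90 0x27 0x4E 0x9C 0x3F 0x7E

Derivation:
After byte 1 (0x77): reg=0xEE
Register before byte 2: 0xEE
After XOR with byte 0xFC: 0x12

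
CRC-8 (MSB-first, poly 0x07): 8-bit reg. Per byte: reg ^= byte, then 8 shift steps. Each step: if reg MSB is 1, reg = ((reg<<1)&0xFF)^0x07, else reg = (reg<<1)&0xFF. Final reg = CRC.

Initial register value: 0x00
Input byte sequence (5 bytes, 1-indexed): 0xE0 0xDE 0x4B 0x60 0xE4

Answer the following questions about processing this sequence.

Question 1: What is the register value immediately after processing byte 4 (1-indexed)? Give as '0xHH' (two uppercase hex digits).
Answer: 0x8C

Derivation:
After byte 1 (0xE0): reg=0xAE
After byte 2 (0xDE): reg=0x57
After byte 3 (0x4B): reg=0x54
After byte 4 (0x60): reg=0x8C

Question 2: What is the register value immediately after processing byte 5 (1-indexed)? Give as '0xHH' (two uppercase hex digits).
After byte 1 (0xE0): reg=0xAE
After byte 2 (0xDE): reg=0x57
After byte 3 (0x4B): reg=0x54
After byte 4 (0x60): reg=0x8C
After byte 5 (0xE4): reg=0x1F

Answer: 0x1F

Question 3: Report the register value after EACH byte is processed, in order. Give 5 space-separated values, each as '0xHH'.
0xAE 0x57 0x54 0x8C 0x1F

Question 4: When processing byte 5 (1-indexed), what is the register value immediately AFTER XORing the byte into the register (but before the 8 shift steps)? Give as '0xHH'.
Register before byte 5: 0x8C
Byte 5: 0xE4
0x8C XOR 0xE4 = 0x68

Answer: 0x68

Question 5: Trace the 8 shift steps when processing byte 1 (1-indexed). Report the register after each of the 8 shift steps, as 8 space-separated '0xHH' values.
Answer: 0xC7 0x89 0x15 0x2A 0x54 0xA8 0x57 0xAE

Derivation:
Register before byte 1: 0x00
After XOR with byte 0xE0: 0xE0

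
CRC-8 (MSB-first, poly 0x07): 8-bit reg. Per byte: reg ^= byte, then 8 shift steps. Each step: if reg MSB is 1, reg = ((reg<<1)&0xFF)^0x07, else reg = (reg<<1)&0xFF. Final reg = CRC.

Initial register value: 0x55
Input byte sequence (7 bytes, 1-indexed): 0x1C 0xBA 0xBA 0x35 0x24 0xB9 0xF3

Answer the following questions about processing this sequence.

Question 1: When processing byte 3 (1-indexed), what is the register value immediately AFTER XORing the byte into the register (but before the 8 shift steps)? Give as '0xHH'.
Answer: 0x73

Derivation:
Register before byte 3: 0xC9
Byte 3: 0xBA
0xC9 XOR 0xBA = 0x73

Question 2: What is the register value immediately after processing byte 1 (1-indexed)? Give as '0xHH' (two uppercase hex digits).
After byte 1 (0x1C): reg=0xF8

Answer: 0xF8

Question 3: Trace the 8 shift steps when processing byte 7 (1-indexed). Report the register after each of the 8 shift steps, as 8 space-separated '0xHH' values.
After byte 1 (0x1C): reg=0xF8
After byte 2 (0xBA): reg=0xC9
After byte 3 (0xBA): reg=0x5E
After byte 4 (0x35): reg=0x16
After byte 5 (0x24): reg=0x9E
After byte 6 (0xB9): reg=0xF5
Register before byte 7: 0xF5
After XOR with byte 0xF3: 0x06

Answer: 0x0C 0x18 0x30 0x60 0xC0 0x87 0x09 0x12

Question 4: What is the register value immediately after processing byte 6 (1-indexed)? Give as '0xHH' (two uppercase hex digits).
Answer: 0xF5

Derivation:
After byte 1 (0x1C): reg=0xF8
After byte 2 (0xBA): reg=0xC9
After byte 3 (0xBA): reg=0x5E
After byte 4 (0x35): reg=0x16
After byte 5 (0x24): reg=0x9E
After byte 6 (0xB9): reg=0xF5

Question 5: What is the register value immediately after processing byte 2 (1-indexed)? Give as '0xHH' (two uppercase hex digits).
Answer: 0xC9

Derivation:
After byte 1 (0x1C): reg=0xF8
After byte 2 (0xBA): reg=0xC9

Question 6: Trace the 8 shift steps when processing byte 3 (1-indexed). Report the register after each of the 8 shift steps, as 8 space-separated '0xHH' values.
Answer: 0xE6 0xCB 0x91 0x25 0x4A 0x94 0x2F 0x5E

Derivation:
After byte 1 (0x1C): reg=0xF8
After byte 2 (0xBA): reg=0xC9
Register before byte 3: 0xC9
After XOR with byte 0xBA: 0x73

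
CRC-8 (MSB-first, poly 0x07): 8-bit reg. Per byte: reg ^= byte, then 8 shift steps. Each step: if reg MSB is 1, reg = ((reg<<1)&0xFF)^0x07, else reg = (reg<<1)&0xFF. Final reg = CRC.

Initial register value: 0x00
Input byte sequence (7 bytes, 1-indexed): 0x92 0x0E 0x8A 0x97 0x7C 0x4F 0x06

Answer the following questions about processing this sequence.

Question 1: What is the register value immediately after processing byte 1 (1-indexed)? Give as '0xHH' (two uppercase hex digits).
After byte 1 (0x92): reg=0xF7

Answer: 0xF7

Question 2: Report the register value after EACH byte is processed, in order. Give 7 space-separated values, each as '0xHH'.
0xF7 0xE1 0x16 0x8E 0xD0 0xD4 0x30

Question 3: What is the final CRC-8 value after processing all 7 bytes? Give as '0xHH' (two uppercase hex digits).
Answer: 0x30

Derivation:
After byte 1 (0x92): reg=0xF7
After byte 2 (0x0E): reg=0xE1
After byte 3 (0x8A): reg=0x16
After byte 4 (0x97): reg=0x8E
After byte 5 (0x7C): reg=0xD0
After byte 6 (0x4F): reg=0xD4
After byte 7 (0x06): reg=0x30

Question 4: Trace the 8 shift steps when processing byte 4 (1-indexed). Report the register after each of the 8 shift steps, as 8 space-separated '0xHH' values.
After byte 1 (0x92): reg=0xF7
After byte 2 (0x0E): reg=0xE1
After byte 3 (0x8A): reg=0x16
Register before byte 4: 0x16
After XOR with byte 0x97: 0x81

Answer: 0x05 0x0A 0x14 0x28 0x50 0xA0 0x47 0x8E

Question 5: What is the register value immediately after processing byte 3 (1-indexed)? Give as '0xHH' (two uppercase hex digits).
After byte 1 (0x92): reg=0xF7
After byte 2 (0x0E): reg=0xE1
After byte 3 (0x8A): reg=0x16

Answer: 0x16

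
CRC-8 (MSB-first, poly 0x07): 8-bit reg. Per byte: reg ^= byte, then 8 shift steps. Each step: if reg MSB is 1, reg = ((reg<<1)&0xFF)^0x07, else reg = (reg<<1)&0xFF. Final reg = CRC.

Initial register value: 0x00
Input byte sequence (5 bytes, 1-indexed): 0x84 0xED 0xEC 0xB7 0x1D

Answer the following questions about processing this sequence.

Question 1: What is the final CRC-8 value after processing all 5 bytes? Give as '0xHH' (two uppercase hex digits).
After byte 1 (0x84): reg=0x95
After byte 2 (0xED): reg=0x6F
After byte 3 (0xEC): reg=0x80
After byte 4 (0xB7): reg=0x85
After byte 5 (0x1D): reg=0xC1

Answer: 0xC1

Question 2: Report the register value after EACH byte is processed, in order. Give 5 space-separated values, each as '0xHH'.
0x95 0x6F 0x80 0x85 0xC1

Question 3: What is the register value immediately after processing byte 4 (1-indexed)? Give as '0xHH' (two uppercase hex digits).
After byte 1 (0x84): reg=0x95
After byte 2 (0xED): reg=0x6F
After byte 3 (0xEC): reg=0x80
After byte 4 (0xB7): reg=0x85

Answer: 0x85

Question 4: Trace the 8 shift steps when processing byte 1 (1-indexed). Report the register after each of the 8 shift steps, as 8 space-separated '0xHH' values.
Register before byte 1: 0x00
After XOR with byte 0x84: 0x84

Answer: 0x0F 0x1E 0x3C 0x78 0xF0 0xE7 0xC9 0x95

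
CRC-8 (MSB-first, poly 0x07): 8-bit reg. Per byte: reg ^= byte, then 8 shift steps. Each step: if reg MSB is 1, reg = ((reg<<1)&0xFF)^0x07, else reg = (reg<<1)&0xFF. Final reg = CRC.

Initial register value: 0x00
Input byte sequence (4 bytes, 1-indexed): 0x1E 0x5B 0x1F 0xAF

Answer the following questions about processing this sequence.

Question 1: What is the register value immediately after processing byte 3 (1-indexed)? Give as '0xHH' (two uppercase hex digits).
After byte 1 (0x1E): reg=0x5A
After byte 2 (0x5B): reg=0x07
After byte 3 (0x1F): reg=0x48

Answer: 0x48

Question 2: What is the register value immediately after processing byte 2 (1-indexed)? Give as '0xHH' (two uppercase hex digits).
After byte 1 (0x1E): reg=0x5A
After byte 2 (0x5B): reg=0x07

Answer: 0x07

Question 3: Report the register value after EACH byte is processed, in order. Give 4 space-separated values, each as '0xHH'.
0x5A 0x07 0x48 0xBB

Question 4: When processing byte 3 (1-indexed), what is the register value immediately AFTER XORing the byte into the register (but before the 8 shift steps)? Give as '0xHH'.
Register before byte 3: 0x07
Byte 3: 0x1F
0x07 XOR 0x1F = 0x18

Answer: 0x18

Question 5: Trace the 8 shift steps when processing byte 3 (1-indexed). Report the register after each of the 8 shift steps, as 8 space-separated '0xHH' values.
After byte 1 (0x1E): reg=0x5A
After byte 2 (0x5B): reg=0x07
Register before byte 3: 0x07
After XOR with byte 0x1F: 0x18

Answer: 0x30 0x60 0xC0 0x87 0x09 0x12 0x24 0x48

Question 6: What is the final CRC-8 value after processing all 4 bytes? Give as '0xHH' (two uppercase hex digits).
Answer: 0xBB

Derivation:
After byte 1 (0x1E): reg=0x5A
After byte 2 (0x5B): reg=0x07
After byte 3 (0x1F): reg=0x48
After byte 4 (0xAF): reg=0xBB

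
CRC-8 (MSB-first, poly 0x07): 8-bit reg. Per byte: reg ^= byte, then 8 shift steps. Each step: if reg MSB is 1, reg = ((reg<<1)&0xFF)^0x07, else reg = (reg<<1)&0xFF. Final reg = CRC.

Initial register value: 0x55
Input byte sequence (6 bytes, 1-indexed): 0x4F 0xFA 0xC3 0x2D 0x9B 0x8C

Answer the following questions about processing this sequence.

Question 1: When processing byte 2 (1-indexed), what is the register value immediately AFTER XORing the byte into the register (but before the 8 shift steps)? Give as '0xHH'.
Register before byte 2: 0x46
Byte 2: 0xFA
0x46 XOR 0xFA = 0xBC

Answer: 0xBC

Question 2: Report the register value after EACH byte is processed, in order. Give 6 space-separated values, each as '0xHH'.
0x46 0x3D 0xF4 0x01 0xCF 0xCE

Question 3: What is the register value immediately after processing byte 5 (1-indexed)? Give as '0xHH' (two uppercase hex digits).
After byte 1 (0x4F): reg=0x46
After byte 2 (0xFA): reg=0x3D
After byte 3 (0xC3): reg=0xF4
After byte 4 (0x2D): reg=0x01
After byte 5 (0x9B): reg=0xCF

Answer: 0xCF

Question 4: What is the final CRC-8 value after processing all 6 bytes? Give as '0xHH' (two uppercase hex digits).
Answer: 0xCE

Derivation:
After byte 1 (0x4F): reg=0x46
After byte 2 (0xFA): reg=0x3D
After byte 3 (0xC3): reg=0xF4
After byte 4 (0x2D): reg=0x01
After byte 5 (0x9B): reg=0xCF
After byte 6 (0x8C): reg=0xCE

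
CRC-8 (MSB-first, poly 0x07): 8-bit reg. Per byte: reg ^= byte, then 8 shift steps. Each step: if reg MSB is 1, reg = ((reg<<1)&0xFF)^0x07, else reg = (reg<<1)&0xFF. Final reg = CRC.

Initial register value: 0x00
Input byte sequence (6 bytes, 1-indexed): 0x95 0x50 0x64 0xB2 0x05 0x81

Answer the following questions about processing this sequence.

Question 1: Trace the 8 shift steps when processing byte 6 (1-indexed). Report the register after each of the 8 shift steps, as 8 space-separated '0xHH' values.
Answer: 0x4A 0x94 0x2F 0x5E 0xBC 0x7F 0xFE 0xFB

Derivation:
After byte 1 (0x95): reg=0xE2
After byte 2 (0x50): reg=0x17
After byte 3 (0x64): reg=0x5E
After byte 4 (0xB2): reg=0x8A
After byte 5 (0x05): reg=0xA4
Register before byte 6: 0xA4
After XOR with byte 0x81: 0x25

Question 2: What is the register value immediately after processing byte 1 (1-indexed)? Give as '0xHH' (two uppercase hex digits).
Answer: 0xE2

Derivation:
After byte 1 (0x95): reg=0xE2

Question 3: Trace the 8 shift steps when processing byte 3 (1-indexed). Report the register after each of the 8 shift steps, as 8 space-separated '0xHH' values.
Answer: 0xE6 0xCB 0x91 0x25 0x4A 0x94 0x2F 0x5E

Derivation:
After byte 1 (0x95): reg=0xE2
After byte 2 (0x50): reg=0x17
Register before byte 3: 0x17
After XOR with byte 0x64: 0x73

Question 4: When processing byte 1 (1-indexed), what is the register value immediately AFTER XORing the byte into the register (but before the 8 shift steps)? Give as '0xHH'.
Answer: 0x95

Derivation:
Register before byte 1: 0x00
Byte 1: 0x95
0x00 XOR 0x95 = 0x95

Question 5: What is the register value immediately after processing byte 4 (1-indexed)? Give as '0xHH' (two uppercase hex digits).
After byte 1 (0x95): reg=0xE2
After byte 2 (0x50): reg=0x17
After byte 3 (0x64): reg=0x5E
After byte 4 (0xB2): reg=0x8A

Answer: 0x8A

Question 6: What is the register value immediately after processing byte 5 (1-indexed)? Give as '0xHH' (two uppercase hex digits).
After byte 1 (0x95): reg=0xE2
After byte 2 (0x50): reg=0x17
After byte 3 (0x64): reg=0x5E
After byte 4 (0xB2): reg=0x8A
After byte 5 (0x05): reg=0xA4

Answer: 0xA4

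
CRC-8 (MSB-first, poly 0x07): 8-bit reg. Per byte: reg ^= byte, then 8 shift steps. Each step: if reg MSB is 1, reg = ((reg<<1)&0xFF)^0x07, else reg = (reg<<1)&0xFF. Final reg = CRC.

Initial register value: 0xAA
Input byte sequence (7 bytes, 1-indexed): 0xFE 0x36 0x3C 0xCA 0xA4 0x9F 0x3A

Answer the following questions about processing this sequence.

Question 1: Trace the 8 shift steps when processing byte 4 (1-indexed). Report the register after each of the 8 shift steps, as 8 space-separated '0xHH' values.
Answer: 0xEC 0xDF 0xB9 0x75 0xEA 0xD3 0xA1 0x45

Derivation:
After byte 1 (0xFE): reg=0xAB
After byte 2 (0x36): reg=0xDA
After byte 3 (0x3C): reg=0xBC
Register before byte 4: 0xBC
After XOR with byte 0xCA: 0x76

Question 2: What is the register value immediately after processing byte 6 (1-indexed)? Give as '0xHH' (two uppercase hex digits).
Answer: 0x82

Derivation:
After byte 1 (0xFE): reg=0xAB
After byte 2 (0x36): reg=0xDA
After byte 3 (0x3C): reg=0xBC
After byte 4 (0xCA): reg=0x45
After byte 5 (0xA4): reg=0xA9
After byte 6 (0x9F): reg=0x82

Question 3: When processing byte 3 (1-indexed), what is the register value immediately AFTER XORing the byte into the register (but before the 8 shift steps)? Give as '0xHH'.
Answer: 0xE6

Derivation:
Register before byte 3: 0xDA
Byte 3: 0x3C
0xDA XOR 0x3C = 0xE6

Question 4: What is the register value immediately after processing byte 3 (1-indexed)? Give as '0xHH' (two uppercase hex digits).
After byte 1 (0xFE): reg=0xAB
After byte 2 (0x36): reg=0xDA
After byte 3 (0x3C): reg=0xBC

Answer: 0xBC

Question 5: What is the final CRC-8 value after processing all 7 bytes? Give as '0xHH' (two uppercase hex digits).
Answer: 0x21

Derivation:
After byte 1 (0xFE): reg=0xAB
After byte 2 (0x36): reg=0xDA
After byte 3 (0x3C): reg=0xBC
After byte 4 (0xCA): reg=0x45
After byte 5 (0xA4): reg=0xA9
After byte 6 (0x9F): reg=0x82
After byte 7 (0x3A): reg=0x21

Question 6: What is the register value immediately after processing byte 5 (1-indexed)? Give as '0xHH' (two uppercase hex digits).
After byte 1 (0xFE): reg=0xAB
After byte 2 (0x36): reg=0xDA
After byte 3 (0x3C): reg=0xBC
After byte 4 (0xCA): reg=0x45
After byte 5 (0xA4): reg=0xA9

Answer: 0xA9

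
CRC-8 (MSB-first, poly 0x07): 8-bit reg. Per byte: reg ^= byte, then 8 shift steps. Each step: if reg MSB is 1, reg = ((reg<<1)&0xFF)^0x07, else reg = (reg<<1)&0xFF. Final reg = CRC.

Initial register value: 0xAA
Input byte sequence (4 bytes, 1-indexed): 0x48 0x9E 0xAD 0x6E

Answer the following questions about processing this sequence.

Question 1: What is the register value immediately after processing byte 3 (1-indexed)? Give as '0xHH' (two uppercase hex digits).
Answer: 0x65

Derivation:
After byte 1 (0x48): reg=0xA0
After byte 2 (0x9E): reg=0xBA
After byte 3 (0xAD): reg=0x65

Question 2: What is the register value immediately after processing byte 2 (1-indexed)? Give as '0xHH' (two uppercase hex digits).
After byte 1 (0x48): reg=0xA0
After byte 2 (0x9E): reg=0xBA

Answer: 0xBA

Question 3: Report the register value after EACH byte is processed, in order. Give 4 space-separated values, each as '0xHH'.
0xA0 0xBA 0x65 0x31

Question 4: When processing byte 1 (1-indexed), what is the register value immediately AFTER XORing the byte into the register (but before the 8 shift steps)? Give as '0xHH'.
Register before byte 1: 0xAA
Byte 1: 0x48
0xAA XOR 0x48 = 0xE2

Answer: 0xE2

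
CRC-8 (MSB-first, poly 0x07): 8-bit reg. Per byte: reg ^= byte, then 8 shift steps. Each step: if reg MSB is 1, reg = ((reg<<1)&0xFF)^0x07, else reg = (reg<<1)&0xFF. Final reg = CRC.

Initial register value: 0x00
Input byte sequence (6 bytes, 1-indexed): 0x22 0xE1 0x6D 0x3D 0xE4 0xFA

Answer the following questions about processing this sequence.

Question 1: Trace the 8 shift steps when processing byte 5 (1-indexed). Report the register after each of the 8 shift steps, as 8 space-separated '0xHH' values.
After byte 1 (0x22): reg=0xEE
After byte 2 (0xE1): reg=0x2D
After byte 3 (0x6D): reg=0xC7
After byte 4 (0x3D): reg=0xE8
Register before byte 5: 0xE8
After XOR with byte 0xE4: 0x0C

Answer: 0x18 0x30 0x60 0xC0 0x87 0x09 0x12 0x24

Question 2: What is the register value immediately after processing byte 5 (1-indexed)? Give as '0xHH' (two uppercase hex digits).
Answer: 0x24

Derivation:
After byte 1 (0x22): reg=0xEE
After byte 2 (0xE1): reg=0x2D
After byte 3 (0x6D): reg=0xC7
After byte 4 (0x3D): reg=0xE8
After byte 5 (0xE4): reg=0x24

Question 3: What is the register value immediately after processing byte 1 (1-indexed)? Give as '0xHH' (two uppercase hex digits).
Answer: 0xEE

Derivation:
After byte 1 (0x22): reg=0xEE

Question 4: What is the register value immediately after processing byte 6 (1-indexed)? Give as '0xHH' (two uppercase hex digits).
Answer: 0x14

Derivation:
After byte 1 (0x22): reg=0xEE
After byte 2 (0xE1): reg=0x2D
After byte 3 (0x6D): reg=0xC7
After byte 4 (0x3D): reg=0xE8
After byte 5 (0xE4): reg=0x24
After byte 6 (0xFA): reg=0x14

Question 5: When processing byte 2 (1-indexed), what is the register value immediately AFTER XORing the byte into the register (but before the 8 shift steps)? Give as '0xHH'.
Answer: 0x0F

Derivation:
Register before byte 2: 0xEE
Byte 2: 0xE1
0xEE XOR 0xE1 = 0x0F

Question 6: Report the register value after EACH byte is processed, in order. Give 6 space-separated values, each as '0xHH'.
0xEE 0x2D 0xC7 0xE8 0x24 0x14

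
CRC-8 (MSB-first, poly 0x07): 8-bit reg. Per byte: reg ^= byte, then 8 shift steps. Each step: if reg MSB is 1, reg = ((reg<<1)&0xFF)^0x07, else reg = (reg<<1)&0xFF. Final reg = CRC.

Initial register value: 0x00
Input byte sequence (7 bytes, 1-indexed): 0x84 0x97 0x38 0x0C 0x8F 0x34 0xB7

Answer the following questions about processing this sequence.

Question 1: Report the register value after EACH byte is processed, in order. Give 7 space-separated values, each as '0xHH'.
0x95 0x0E 0x82 0xA3 0xC4 0xDE 0x18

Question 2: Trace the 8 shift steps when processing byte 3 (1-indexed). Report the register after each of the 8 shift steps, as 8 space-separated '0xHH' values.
Answer: 0x6C 0xD8 0xB7 0x69 0xD2 0xA3 0x41 0x82

Derivation:
After byte 1 (0x84): reg=0x95
After byte 2 (0x97): reg=0x0E
Register before byte 3: 0x0E
After XOR with byte 0x38: 0x36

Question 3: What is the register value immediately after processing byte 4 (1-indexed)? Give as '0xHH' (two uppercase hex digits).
Answer: 0xA3

Derivation:
After byte 1 (0x84): reg=0x95
After byte 2 (0x97): reg=0x0E
After byte 3 (0x38): reg=0x82
After byte 4 (0x0C): reg=0xA3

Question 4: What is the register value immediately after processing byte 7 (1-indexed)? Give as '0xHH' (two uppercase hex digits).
Answer: 0x18

Derivation:
After byte 1 (0x84): reg=0x95
After byte 2 (0x97): reg=0x0E
After byte 3 (0x38): reg=0x82
After byte 4 (0x0C): reg=0xA3
After byte 5 (0x8F): reg=0xC4
After byte 6 (0x34): reg=0xDE
After byte 7 (0xB7): reg=0x18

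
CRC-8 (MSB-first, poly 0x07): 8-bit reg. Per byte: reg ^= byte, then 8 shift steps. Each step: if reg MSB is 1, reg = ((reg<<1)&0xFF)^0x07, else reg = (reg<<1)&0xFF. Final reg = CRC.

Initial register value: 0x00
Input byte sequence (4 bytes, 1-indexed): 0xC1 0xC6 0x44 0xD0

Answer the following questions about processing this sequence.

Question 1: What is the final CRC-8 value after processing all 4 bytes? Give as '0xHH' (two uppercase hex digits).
After byte 1 (0xC1): reg=0x49
After byte 2 (0xC6): reg=0xA4
After byte 3 (0x44): reg=0xAE
After byte 4 (0xD0): reg=0x7D

Answer: 0x7D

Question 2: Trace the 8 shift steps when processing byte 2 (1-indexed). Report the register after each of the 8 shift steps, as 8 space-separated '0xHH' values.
After byte 1 (0xC1): reg=0x49
Register before byte 2: 0x49
After XOR with byte 0xC6: 0x8F

Answer: 0x19 0x32 0x64 0xC8 0x97 0x29 0x52 0xA4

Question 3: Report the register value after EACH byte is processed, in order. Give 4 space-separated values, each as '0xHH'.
0x49 0xA4 0xAE 0x7D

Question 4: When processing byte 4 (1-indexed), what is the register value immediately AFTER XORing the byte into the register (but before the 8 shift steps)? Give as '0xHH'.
Register before byte 4: 0xAE
Byte 4: 0xD0
0xAE XOR 0xD0 = 0x7E

Answer: 0x7E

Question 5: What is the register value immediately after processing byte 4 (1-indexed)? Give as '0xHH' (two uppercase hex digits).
Answer: 0x7D

Derivation:
After byte 1 (0xC1): reg=0x49
After byte 2 (0xC6): reg=0xA4
After byte 3 (0x44): reg=0xAE
After byte 4 (0xD0): reg=0x7D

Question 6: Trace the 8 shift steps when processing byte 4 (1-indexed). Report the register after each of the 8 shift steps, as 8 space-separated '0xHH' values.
After byte 1 (0xC1): reg=0x49
After byte 2 (0xC6): reg=0xA4
After byte 3 (0x44): reg=0xAE
Register before byte 4: 0xAE
After XOR with byte 0xD0: 0x7E

Answer: 0xFC 0xFF 0xF9 0xF5 0xED 0xDD 0xBD 0x7D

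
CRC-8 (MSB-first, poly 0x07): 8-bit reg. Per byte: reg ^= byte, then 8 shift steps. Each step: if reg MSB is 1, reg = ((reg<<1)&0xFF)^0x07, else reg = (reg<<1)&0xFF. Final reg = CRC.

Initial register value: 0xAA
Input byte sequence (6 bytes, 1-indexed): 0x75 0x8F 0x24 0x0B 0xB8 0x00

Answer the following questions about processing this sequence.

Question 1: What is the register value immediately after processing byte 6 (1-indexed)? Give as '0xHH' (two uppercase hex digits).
After byte 1 (0x75): reg=0x13
After byte 2 (0x8F): reg=0xDD
After byte 3 (0x24): reg=0xE1
After byte 4 (0x0B): reg=0x98
After byte 5 (0xB8): reg=0xE0
After byte 6 (0x00): reg=0xAE

Answer: 0xAE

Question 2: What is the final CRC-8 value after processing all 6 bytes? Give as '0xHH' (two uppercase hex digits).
Answer: 0xAE

Derivation:
After byte 1 (0x75): reg=0x13
After byte 2 (0x8F): reg=0xDD
After byte 3 (0x24): reg=0xE1
After byte 4 (0x0B): reg=0x98
After byte 5 (0xB8): reg=0xE0
After byte 6 (0x00): reg=0xAE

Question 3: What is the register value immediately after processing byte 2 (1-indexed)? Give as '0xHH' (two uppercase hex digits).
Answer: 0xDD

Derivation:
After byte 1 (0x75): reg=0x13
After byte 2 (0x8F): reg=0xDD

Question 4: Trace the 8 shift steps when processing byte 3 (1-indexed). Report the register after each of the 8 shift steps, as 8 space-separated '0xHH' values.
After byte 1 (0x75): reg=0x13
After byte 2 (0x8F): reg=0xDD
Register before byte 3: 0xDD
After XOR with byte 0x24: 0xF9

Answer: 0xF5 0xED 0xDD 0xBD 0x7D 0xFA 0xF3 0xE1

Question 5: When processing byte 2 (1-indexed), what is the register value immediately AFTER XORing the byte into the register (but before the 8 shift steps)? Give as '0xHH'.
Answer: 0x9C

Derivation:
Register before byte 2: 0x13
Byte 2: 0x8F
0x13 XOR 0x8F = 0x9C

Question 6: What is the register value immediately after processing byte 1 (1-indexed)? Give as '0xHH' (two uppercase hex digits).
After byte 1 (0x75): reg=0x13

Answer: 0x13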